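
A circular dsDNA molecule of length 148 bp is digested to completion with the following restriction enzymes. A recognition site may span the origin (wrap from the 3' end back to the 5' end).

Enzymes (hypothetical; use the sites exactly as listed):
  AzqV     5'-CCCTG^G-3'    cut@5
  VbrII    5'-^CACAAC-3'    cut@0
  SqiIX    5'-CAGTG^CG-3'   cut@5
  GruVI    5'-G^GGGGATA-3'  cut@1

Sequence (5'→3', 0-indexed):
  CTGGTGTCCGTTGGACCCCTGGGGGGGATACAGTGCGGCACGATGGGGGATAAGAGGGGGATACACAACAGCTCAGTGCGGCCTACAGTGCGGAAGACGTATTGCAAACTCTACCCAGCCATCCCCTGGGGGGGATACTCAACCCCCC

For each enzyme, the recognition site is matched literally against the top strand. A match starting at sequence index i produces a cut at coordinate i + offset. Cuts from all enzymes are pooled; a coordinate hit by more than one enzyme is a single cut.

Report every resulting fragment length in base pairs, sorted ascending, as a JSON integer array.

Site scan:
  AzqV (CCCTGG, off=5): starts [16, 123, 146] → cuts [3, 21, 128]
  VbrII (CACAAC, off=0): starts [63] → cuts [63]
  SqiIX (CAGTGCG, off=5): starts [30, 73, 85] → cuts [35, 78, 90]
  GruVI (GGGGGATA, off=1): starts [22, 44, 55, 129] → cuts [23, 45, 56, 130]

All cut coordinates (distinct, sorted): [3, 21, 23, 35, 45, 56, 63, 78, 90, 128, 130]

Fragment lengths:
  3→21: 18 bp
  21→23: 2 bp
  23→35: 12 bp
  35→45: 10 bp
  45→56: 11 bp
  56→63: 7 bp
  63→78: 15 bp
  78→90: 12 bp
  90→128: 38 bp
  128→130: 2 bp
  130→3 (wrap): 148-130+3 = 21 bp

[2,2,7,10,11,12,12,15,18,21,38]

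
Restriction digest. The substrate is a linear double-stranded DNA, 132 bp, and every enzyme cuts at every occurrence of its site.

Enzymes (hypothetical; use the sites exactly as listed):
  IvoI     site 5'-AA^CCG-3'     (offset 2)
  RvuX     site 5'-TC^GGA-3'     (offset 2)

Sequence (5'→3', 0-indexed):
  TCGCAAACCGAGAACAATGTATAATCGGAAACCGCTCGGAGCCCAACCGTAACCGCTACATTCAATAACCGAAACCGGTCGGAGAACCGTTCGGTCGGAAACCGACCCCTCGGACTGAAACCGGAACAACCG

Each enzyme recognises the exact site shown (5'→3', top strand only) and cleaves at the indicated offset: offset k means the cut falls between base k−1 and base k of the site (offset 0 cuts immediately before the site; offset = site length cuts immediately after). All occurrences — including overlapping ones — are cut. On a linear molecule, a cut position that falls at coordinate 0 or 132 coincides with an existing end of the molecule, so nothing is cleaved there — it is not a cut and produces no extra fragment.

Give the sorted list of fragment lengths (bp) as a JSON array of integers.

[3,5,5,6,6,6,6,6,7,9,9,9,10,10,16,19]

Per-enzyme occurrences:
  IvoI (AACCG, off=2): starts [5, 29, 44, 50, 66, 72, 84, 99, 118, 127] → cuts [7, 31, 46, 52, 68, 74, 86, 101, 120, 129]
  RvuX (TCGGA, off=2): starts [24, 35, 78, 94, 109] → cuts [26, 37, 80, 96, 111]

Pooled cuts: [7, 26, 31, 37, 46, 52, 68, 74, 80, 86, 96, 101, 111, 120, 129]

Fragment lengths:
  [0,7): 7 bp
  [7,26): 19 bp
  [26,31): 5 bp
  [31,37): 6 bp
  [37,46): 9 bp
  [46,52): 6 bp
  [52,68): 16 bp
  [68,74): 6 bp
  [74,80): 6 bp
  [80,86): 6 bp
  [86,96): 10 bp
  [96,101): 5 bp
  [101,111): 10 bp
  [111,120): 9 bp
  [120,129): 9 bp
  [129,132): 3 bp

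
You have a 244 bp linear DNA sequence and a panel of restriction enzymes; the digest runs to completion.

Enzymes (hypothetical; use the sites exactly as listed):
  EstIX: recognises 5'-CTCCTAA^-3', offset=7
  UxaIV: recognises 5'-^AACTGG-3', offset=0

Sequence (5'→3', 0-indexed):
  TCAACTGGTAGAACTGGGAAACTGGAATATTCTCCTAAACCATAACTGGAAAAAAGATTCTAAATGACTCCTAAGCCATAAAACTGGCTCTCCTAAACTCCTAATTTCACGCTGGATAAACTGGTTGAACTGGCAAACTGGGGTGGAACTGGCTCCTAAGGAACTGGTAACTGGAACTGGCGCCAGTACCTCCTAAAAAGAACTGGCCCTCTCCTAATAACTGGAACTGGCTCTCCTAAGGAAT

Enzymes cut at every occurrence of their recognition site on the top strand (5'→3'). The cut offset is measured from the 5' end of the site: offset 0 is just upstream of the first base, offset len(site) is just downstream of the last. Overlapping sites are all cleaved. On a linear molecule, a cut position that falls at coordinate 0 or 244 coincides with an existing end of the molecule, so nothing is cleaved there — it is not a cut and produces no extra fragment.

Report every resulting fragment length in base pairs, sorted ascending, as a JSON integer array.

[1,2,2,4,5,5,6,6,7,7,8,8,8,9,9,11,13,14,15,15,17,19,22,31]

Scan for sites:
  EstIX CTCCTAA/7: at [31, 67, 89, 97, 152, 189, 210, 232] ⇒ [38, 74, 96, 104, 159, 196, 217, 239]
  UxaIV AACTGG/0: at [2, 11, 19, 43, 81, 118, 127, 135, 146, 161, 168, 174, 200, 218, 224] ⇒ [2, 11, 19, 43, 81, 118, 127, 135, 146, 161, 168, 174, 200, 218, 224]

All cut coordinates (distinct, sorted): [2, 11, 19, 38, 43, 74, 81, 96, 104, 118, 127, 135, 146, 159, 161, 168, 174, 196, 200, 217, 218, 224, 239]

Fragments:
  [0,2): 2 bp
  [2,11): 9 bp
  [11,19): 8 bp
  [19,38): 19 bp
  [38,43): 5 bp
  [43,74): 31 bp
  [74,81): 7 bp
  [81,96): 15 bp
  [96,104): 8 bp
  [104,118): 14 bp
  [118,127): 9 bp
  [127,135): 8 bp
  [135,146): 11 bp
  [146,159): 13 bp
  [159,161): 2 bp
  [161,168): 7 bp
  [168,174): 6 bp
  [174,196): 22 bp
  [196,200): 4 bp
  [200,217): 17 bp
  [217,218): 1 bp
  [218,224): 6 bp
  [224,239): 15 bp
  [239,244): 5 bp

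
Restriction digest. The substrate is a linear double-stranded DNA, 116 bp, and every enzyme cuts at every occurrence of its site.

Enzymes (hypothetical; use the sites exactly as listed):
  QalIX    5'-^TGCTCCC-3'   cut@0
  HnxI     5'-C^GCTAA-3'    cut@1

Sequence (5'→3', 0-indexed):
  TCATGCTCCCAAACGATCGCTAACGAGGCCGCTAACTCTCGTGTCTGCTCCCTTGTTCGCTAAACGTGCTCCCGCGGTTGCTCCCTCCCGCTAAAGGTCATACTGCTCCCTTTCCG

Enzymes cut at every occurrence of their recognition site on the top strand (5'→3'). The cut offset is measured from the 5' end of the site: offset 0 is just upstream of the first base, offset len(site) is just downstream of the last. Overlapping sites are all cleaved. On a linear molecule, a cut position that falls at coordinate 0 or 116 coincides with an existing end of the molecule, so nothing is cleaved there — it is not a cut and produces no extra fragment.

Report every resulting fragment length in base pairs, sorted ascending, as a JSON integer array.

Site scan:
  QalIX (TGCTCCC, off=0): starts [3, 45, 66, 78, 103] → cuts [3, 45, 66, 78, 103]
  HnxI (CGCTAA, off=1): starts [17, 29, 57, 88] → cuts [18, 30, 58, 89]

All cut coordinates (distinct, sorted): [3, 18, 30, 45, 58, 66, 78, 89, 103]

Fragment lengths:
  [0,3): 3 bp
  [3,18): 15 bp
  [18,30): 12 bp
  [30,45): 15 bp
  [45,58): 13 bp
  [58,66): 8 bp
  [66,78): 12 bp
  [78,89): 11 bp
  [89,103): 14 bp
  [103,116): 13 bp

[3,8,11,12,12,13,13,14,15,15]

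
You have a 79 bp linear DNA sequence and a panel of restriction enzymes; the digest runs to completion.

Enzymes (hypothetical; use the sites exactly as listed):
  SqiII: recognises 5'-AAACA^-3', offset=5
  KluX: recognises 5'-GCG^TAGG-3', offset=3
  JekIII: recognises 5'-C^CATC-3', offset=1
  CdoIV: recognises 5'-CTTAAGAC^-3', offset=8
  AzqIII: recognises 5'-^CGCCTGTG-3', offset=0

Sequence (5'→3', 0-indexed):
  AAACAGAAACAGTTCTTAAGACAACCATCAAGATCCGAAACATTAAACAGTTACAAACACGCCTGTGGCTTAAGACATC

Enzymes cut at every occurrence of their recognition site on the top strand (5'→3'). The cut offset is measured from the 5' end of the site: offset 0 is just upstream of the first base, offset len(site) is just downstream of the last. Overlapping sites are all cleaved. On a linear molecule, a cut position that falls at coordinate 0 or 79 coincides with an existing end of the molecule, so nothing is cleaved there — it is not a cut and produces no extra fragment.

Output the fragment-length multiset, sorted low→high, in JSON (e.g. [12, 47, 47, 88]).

[3,3,5,6,7,10,11,17,17]

Scan for sites:
  SqiII (AAACA, off=5): starts [0, 6, 37, 44, 54] → cuts [5, 11, 42, 49, 59]
  KluX (GCGTAGG, off=3): no sites
  JekIII (CCATC, off=1): starts [24] → cuts [25]
  CdoIV (CTTAAGAC, off=8): starts [14, 68] → cuts [22, 76]
  AzqIII (CGCCTGTG, off=0): starts [59] → cuts [59]

All cut coordinates (distinct, sorted): [5, 11, 22, 25, 42, 49, 59, 76]

Fragments:
  [0,5): 5 bp
  [5,11): 6 bp
  [11,22): 11 bp
  [22,25): 3 bp
  [25,42): 17 bp
  [42,49): 7 bp
  [49,59): 10 bp
  [59,76): 17 bp
  [76,79): 3 bp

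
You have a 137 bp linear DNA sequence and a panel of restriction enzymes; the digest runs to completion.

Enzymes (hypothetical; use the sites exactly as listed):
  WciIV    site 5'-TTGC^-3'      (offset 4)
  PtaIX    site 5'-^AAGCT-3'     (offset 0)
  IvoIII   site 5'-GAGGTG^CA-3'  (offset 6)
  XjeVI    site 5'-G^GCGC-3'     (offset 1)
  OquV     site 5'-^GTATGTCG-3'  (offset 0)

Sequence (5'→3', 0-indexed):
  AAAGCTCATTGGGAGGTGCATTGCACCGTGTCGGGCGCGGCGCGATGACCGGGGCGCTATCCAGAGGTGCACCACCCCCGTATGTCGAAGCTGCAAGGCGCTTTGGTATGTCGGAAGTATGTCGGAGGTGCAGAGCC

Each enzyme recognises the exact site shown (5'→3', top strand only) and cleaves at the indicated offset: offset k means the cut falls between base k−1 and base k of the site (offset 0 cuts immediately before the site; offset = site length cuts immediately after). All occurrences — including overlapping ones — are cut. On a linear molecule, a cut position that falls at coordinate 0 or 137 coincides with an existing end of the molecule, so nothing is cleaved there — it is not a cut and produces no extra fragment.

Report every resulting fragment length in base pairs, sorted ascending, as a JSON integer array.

[1,5,6,7,8,8,10,10,10,11,14,14,16,17]

Scan for sites:
  WciIV (TTGC, off=4): starts [20] → cuts [24]
  PtaIX (AAGCT, off=0): starts [1, 87] → cuts [1, 87]
  IvoIII (GAGGTGCA, off=6): starts [12, 63, 124] → cuts [18, 69, 130]
  XjeVI (GGCGC, off=1): starts [33, 38, 52, 96] → cuts [34, 39, 53, 97]
  OquV (GTATGTCG, off=0): starts [79, 105, 116] → cuts [79, 105, 116]

All cut coordinates (distinct, sorted): [1, 18, 24, 34, 39, 53, 69, 79, 87, 97, 105, 116, 130]

Fragment lengths:
  [0,1): 1 bp
  [1,18): 17 bp
  [18,24): 6 bp
  [24,34): 10 bp
  [34,39): 5 bp
  [39,53): 14 bp
  [53,69): 16 bp
  [69,79): 10 bp
  [79,87): 8 bp
  [87,97): 10 bp
  [97,105): 8 bp
  [105,116): 11 bp
  [116,130): 14 bp
  [130,137): 7 bp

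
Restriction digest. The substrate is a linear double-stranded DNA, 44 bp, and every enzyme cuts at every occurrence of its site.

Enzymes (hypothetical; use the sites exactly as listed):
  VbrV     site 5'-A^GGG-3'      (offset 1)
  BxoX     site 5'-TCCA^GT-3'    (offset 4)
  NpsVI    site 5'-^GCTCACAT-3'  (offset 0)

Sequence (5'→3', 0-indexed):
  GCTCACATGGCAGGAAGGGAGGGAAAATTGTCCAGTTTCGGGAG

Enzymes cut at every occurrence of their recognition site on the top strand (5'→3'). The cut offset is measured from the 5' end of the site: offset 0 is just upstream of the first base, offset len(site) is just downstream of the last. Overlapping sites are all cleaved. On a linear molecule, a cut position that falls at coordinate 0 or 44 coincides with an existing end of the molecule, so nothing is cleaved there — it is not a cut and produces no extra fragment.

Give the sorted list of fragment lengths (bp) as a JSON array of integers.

Scan for sites:
  VbrV AGGG/1: at [15, 19] ⇒ [16, 20]
  BxoX TCCAGT/4: at [30] ⇒ [34]
  NpsVI GCTCACAT/0: at [0] ⇒ [] (position 0 is a terminus of the linear molecule — no cut)

All cut coordinates (distinct, sorted): [16, 20, 34]

Fragments:
  [0,16): 16 bp
  [16,20): 4 bp
  [20,34): 14 bp
  [34,44): 10 bp

[4,10,14,16]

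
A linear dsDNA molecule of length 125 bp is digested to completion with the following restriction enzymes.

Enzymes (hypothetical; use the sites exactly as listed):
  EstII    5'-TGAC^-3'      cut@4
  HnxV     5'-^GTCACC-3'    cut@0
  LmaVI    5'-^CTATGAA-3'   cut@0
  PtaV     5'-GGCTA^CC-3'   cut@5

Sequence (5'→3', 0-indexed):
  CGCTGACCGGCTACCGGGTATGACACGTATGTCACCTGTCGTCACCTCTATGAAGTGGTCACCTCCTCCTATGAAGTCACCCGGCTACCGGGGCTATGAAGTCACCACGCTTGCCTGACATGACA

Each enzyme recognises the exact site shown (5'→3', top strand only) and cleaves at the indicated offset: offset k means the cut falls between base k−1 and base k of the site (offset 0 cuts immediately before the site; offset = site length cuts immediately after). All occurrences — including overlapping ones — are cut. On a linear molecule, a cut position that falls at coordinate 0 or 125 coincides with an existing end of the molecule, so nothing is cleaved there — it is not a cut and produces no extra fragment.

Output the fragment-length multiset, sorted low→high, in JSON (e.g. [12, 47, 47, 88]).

Per-enzyme occurrences:
  EstII (TGAC, off=4): starts [3, 20, 115, 120] → cuts [7, 24, 119, 124]
  HnxV (GTCACC, off=0): starts [30, 40, 57, 75, 100] → cuts [30, 40, 57, 75, 100]
  LmaVI (CTATGAA, off=0): starts [47, 68, 93] → cuts [47, 68, 93]
  PtaV (GGCTACC, off=5): starts [8, 82] → cuts [13, 87]

All cut coordinates (distinct, sorted): [7, 13, 24, 30, 40, 47, 57, 68, 75, 87, 93, 100, 119, 124]

Fragments:
  [0,7): 7 bp
  [7,13): 6 bp
  [13,24): 11 bp
  [24,30): 6 bp
  [30,40): 10 bp
  [40,47): 7 bp
  [47,57): 10 bp
  [57,68): 11 bp
  [68,75): 7 bp
  [75,87): 12 bp
  [87,93): 6 bp
  [93,100): 7 bp
  [100,119): 19 bp
  [119,124): 5 bp
  [124,125): 1 bp

[1,5,6,6,6,7,7,7,7,10,10,11,11,12,19]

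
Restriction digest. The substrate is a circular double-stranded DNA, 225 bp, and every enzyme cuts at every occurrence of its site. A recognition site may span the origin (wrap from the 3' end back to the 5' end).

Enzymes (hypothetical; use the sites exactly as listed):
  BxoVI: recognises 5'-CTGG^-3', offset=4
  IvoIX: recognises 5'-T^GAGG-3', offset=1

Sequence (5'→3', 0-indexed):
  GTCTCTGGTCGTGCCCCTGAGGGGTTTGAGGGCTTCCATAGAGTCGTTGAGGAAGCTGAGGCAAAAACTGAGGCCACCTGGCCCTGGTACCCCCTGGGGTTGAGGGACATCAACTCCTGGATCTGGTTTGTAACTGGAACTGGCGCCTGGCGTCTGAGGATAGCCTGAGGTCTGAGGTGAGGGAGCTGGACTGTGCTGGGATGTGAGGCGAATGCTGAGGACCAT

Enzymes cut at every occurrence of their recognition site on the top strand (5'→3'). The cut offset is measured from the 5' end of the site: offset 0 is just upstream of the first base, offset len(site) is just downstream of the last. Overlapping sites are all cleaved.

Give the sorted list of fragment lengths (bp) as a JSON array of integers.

[4,5,5,5,6,6,6,7,7,9,9,10,10,10,11,11,11,12,12,12,17,19,21]

Per-enzyme occurrences:
  BxoVI CTGG/4: at [4, 77, 83, 93, 116, 122, 133, 139, 146, 185, 195] ⇒ [8, 81, 87, 97, 120, 126, 137, 143, 150, 189, 199]
  IvoIX TGAGG/1: at [17, 26, 47, 56, 68, 100, 154, 165, 172, 177, 203, 215] ⇒ [18, 27, 48, 57, 69, 101, 155, 166, 173, 178, 204, 216]

Pooled cuts: [8, 18, 27, 48, 57, 69, 81, 87, 97, 101, 120, 126, 137, 143, 150, 155, 166, 173, 178, 189, 199, 204, 216]

Fragments:
  8→18: 10 bp
  18→27: 9 bp
  27→48: 21 bp
  48→57: 9 bp
  57→69: 12 bp
  69→81: 12 bp
  81→87: 6 bp
  87→97: 10 bp
  97→101: 4 bp
  101→120: 19 bp
  120→126: 6 bp
  126→137: 11 bp
  137→143: 6 bp
  143→150: 7 bp
  150→155: 5 bp
  155→166: 11 bp
  166→173: 7 bp
  173→178: 5 bp
  178→189: 11 bp
  189→199: 10 bp
  199→204: 5 bp
  204→216: 12 bp
  216→8 (wrap): 225-216+8 = 17 bp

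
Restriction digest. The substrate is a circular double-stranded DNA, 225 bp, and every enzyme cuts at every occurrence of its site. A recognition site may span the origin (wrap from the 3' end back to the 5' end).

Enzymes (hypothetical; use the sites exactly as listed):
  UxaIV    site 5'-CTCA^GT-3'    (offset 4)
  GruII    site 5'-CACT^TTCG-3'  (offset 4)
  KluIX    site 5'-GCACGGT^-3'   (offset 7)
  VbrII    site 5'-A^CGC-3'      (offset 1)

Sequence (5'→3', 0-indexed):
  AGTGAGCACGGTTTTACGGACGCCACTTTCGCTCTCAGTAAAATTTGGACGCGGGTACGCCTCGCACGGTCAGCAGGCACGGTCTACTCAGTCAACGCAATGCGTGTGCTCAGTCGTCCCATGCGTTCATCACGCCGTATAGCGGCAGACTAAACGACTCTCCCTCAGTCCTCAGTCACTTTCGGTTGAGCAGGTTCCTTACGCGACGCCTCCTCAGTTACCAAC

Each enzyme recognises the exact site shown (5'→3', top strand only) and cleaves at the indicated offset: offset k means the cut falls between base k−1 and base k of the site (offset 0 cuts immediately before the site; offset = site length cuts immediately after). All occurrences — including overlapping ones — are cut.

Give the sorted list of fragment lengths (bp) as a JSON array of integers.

Scan for sites:
  UxaIV CTCAGT/4: at [33, 86, 108, 163, 170, 212] ⇒ [37, 90, 112, 167, 174, 216]
  GruII CACTTTCG/4: at [23, 176] ⇒ [27, 180]
  KluIX GCACGGT/7: at [5, 63, 76] ⇒ [12, 70, 83]
  VbrII ACGC/1: at [19, 48, 56, 94, 131, 200, 205] ⇒ [20, 49, 57, 95, 132, 201, 206]

Pooled cuts: [12, 20, 27, 37, 49, 57, 70, 83, 90, 95, 112, 132, 167, 174, 180, 201, 206, 216]

Fragment lengths:
  12→20: 8 bp
  20→27: 7 bp
  27→37: 10 bp
  37→49: 12 bp
  49→57: 8 bp
  57→70: 13 bp
  70→83: 13 bp
  83→90: 7 bp
  90→95: 5 bp
  95→112: 17 bp
  112→132: 20 bp
  132→167: 35 bp
  167→174: 7 bp
  174→180: 6 bp
  180→201: 21 bp
  201→206: 5 bp
  206→216: 10 bp
  216→12 (wrap): 225-216+12 = 21 bp

[5,5,6,7,7,7,8,8,10,10,12,13,13,17,20,21,21,35]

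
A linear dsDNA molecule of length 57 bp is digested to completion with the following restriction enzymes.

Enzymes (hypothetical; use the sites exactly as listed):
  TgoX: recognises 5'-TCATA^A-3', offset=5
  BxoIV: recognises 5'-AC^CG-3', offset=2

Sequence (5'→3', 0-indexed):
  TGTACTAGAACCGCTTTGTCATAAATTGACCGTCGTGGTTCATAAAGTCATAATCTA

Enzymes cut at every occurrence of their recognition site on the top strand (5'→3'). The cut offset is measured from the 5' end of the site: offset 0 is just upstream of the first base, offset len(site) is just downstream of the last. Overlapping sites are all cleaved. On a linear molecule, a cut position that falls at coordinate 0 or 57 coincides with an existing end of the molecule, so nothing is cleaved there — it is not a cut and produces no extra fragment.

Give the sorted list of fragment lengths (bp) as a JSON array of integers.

[5,7,8,11,12,14]

Site scan:
  TgoX (TCATAA, off=5): starts [18, 39, 47] → cuts [23, 44, 52]
  BxoIV (ACCG, off=2): starts [9, 28] → cuts [11, 30]

Pooled cuts: [11, 23, 30, 44, 52]

Fragments:
  [0,11): 11 bp
  [11,23): 12 bp
  [23,30): 7 bp
  [30,44): 14 bp
  [44,52): 8 bp
  [52,57): 5 bp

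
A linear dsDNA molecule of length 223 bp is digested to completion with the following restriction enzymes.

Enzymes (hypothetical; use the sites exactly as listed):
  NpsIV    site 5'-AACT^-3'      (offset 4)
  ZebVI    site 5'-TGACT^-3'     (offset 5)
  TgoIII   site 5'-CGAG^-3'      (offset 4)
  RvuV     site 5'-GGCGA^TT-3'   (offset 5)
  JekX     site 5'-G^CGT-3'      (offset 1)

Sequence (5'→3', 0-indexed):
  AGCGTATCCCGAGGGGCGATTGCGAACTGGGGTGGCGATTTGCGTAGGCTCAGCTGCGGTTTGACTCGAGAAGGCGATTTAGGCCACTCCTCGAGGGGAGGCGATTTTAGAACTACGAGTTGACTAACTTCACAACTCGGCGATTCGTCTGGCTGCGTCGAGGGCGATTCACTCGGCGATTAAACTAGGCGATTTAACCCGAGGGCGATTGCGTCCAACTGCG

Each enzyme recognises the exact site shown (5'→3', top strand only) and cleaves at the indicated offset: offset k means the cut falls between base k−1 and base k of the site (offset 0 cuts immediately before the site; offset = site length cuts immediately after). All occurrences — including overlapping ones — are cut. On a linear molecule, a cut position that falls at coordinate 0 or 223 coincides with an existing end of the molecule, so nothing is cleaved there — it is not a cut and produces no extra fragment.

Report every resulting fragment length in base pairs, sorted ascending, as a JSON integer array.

[2,3,3,4,4,4,5,5,5,6,6,6,6,7,7,7,8,9,9,9,10,10,11,11,12,12,18,24]

Scan for sites:
  NpsIV (AACT, off=4): starts [24, 110, 125, 133, 182, 216] → cuts [28, 114, 129, 137, 186, 220]
  ZebVI (TGACT, off=5): starts [61, 120] → cuts [66, 125]
  TgoIII (CGAG, off=4): starts [9, 66, 91, 115, 158, 199] → cuts [13, 70, 95, 119, 162, 203]
  RvuV (GGCGATT, off=5): starts [14, 33, 72, 99, 138, 162, 174, 187, 203] → cuts [19, 38, 77, 104, 143, 167, 179, 192, 208]
  JekX (GCGT, off=1): starts [1, 41, 154, 210] → cuts [2, 42, 155, 211]

All cut coordinates (distinct, sorted): [2, 13, 19, 28, 38, 42, 66, 70, 77, 95, 104, 114, 119, 125, 129, 137, 143, 155, 162, 167, 179, 186, 192, 203, 208, 211, 220]

Fragment lengths:
  [0,2): 2 bp
  [2,13): 11 bp
  [13,19): 6 bp
  [19,28): 9 bp
  [28,38): 10 bp
  [38,42): 4 bp
  [42,66): 24 bp
  [66,70): 4 bp
  [70,77): 7 bp
  [77,95): 18 bp
  [95,104): 9 bp
  [104,114): 10 bp
  [114,119): 5 bp
  [119,125): 6 bp
  [125,129): 4 bp
  [129,137): 8 bp
  [137,143): 6 bp
  [143,155): 12 bp
  [155,162): 7 bp
  [162,167): 5 bp
  [167,179): 12 bp
  [179,186): 7 bp
  [186,192): 6 bp
  [192,203): 11 bp
  [203,208): 5 bp
  [208,211): 3 bp
  [211,220): 9 bp
  [220,223): 3 bp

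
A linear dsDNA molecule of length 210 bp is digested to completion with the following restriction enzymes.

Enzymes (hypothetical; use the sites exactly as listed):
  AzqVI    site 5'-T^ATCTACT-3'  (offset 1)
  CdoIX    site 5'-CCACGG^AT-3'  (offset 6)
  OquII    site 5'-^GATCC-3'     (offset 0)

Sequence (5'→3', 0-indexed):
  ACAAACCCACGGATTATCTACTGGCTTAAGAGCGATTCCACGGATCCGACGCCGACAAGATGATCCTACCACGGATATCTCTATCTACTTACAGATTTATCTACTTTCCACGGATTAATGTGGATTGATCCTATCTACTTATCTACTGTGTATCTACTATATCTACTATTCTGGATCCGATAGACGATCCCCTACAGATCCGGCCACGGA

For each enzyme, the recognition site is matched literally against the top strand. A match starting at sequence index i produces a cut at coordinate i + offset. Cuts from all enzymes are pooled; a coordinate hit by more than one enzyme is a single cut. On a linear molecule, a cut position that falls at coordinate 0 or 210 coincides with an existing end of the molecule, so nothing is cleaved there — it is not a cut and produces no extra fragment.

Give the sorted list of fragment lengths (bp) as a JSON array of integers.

[1,3,6,8,8,9,11,11,12,12,13,13,13,14,15,16,18,27]

Scan for sites:
  AzqVI TATCTACT/1: at [14, 81, 97, 131, 139, 150, 159] ⇒ [15, 82, 98, 132, 140, 151, 160]
  CdoIX CCACGGAT/6: at [6, 37, 68, 107] ⇒ [12, 43, 74, 113]
  OquII GATCC/0: at [42, 61, 126, 173, 185, 196] ⇒ [42, 61, 126, 173, 185, 196]

All cut coordinates (distinct, sorted): [12, 15, 42, 43, 61, 74, 82, 98, 113, 126, 132, 140, 151, 160, 173, 185, 196]

Fragment lengths:
  [0,12): 12 bp
  [12,15): 3 bp
  [15,42): 27 bp
  [42,43): 1 bp
  [43,61): 18 bp
  [61,74): 13 bp
  [74,82): 8 bp
  [82,98): 16 bp
  [98,113): 15 bp
  [113,126): 13 bp
  [126,132): 6 bp
  [132,140): 8 bp
  [140,151): 11 bp
  [151,160): 9 bp
  [160,173): 13 bp
  [173,185): 12 bp
  [185,196): 11 bp
  [196,210): 14 bp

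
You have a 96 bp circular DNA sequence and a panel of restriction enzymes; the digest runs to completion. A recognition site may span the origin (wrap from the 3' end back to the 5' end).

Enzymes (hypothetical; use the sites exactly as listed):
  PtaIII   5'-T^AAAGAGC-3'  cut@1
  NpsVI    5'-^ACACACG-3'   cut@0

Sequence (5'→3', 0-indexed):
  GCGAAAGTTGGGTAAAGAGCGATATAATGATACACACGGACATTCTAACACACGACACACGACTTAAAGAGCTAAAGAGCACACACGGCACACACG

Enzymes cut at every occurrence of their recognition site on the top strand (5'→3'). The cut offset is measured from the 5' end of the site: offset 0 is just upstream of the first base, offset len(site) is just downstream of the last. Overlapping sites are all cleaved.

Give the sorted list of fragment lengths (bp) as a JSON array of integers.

Site scan:
  PtaIII TAAAGAGC/1: at [12, 64, 72] ⇒ [13, 65, 73]
  NpsVI ACACACG/0: at [31, 47, 54, 80, 89] ⇒ [31, 47, 54, 80, 89]

All cut coordinates (distinct, sorted): [13, 31, 47, 54, 65, 73, 80, 89]

Fragments:
  13→31: 18 bp
  31→47: 16 bp
  47→54: 7 bp
  54→65: 11 bp
  65→73: 8 bp
  73→80: 7 bp
  80→89: 9 bp
  89→13 (wrap): 96-89+13 = 20 bp

[7,7,8,9,11,16,18,20]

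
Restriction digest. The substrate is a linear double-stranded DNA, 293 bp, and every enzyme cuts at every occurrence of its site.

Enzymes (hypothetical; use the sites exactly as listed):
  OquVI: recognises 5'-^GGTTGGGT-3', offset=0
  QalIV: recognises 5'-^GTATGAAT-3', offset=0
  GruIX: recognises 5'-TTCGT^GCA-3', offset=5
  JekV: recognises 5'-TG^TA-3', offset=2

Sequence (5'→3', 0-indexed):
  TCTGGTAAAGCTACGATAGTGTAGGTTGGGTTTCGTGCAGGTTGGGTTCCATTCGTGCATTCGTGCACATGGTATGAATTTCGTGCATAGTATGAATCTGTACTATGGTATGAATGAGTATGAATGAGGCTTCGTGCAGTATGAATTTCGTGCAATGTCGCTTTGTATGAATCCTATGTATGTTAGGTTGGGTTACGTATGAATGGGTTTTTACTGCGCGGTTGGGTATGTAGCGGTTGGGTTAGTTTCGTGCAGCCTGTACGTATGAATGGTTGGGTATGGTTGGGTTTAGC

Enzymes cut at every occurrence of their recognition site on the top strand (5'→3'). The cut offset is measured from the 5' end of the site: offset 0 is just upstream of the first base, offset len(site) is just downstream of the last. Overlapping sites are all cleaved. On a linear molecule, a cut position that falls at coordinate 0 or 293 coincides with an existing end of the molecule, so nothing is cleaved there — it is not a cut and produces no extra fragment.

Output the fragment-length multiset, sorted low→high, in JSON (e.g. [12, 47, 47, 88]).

[1,2,3,3,3,4,5,7,7,7,8,8,8,10,10,11,11,11,13,13,13,13,13,13,17,17,18,21,23]

Scan for sites:
  OquVI (GGTTGGGT, off=0): starts [23, 39, 185, 219, 234, 270, 280] → cuts [23, 39, 185, 219, 234, 270, 280]
  QalIV (GTATGAAT, off=0): starts [71, 89, 107, 117, 138, 164, 196, 262] → cuts [71, 89, 107, 117, 138, 164, 196, 262]
  GruIX (TTCGTGCA, off=5): starts [31, 51, 59, 79, 130, 146, 246] → cuts [36, 56, 64, 84, 135, 151, 251]
  JekV (TGTA, off=2): starts [19, 98, 163, 176, 228, 257] → cuts [21, 100, 165, 178, 230, 259]

Pooled cuts: [21, 23, 36, 39, 56, 64, 71, 84, 89, 100, 107, 117, 135, 138, 151, 164, 165, 178, 185, 196, 219, 230, 234, 251, 259, 262, 270, 280]

Fragments:
  [0,21): 21 bp
  [21,23): 2 bp
  [23,36): 13 bp
  [36,39): 3 bp
  [39,56): 17 bp
  [56,64): 8 bp
  [64,71): 7 bp
  [71,84): 13 bp
  [84,89): 5 bp
  [89,100): 11 bp
  [100,107): 7 bp
  [107,117): 10 bp
  [117,135): 18 bp
  [135,138): 3 bp
  [138,151): 13 bp
  [151,164): 13 bp
  [164,165): 1 bp
  [165,178): 13 bp
  [178,185): 7 bp
  [185,196): 11 bp
  [196,219): 23 bp
  [219,230): 11 bp
  [230,234): 4 bp
  [234,251): 17 bp
  [251,259): 8 bp
  [259,262): 3 bp
  [262,270): 8 bp
  [270,280): 10 bp
  [280,293): 13 bp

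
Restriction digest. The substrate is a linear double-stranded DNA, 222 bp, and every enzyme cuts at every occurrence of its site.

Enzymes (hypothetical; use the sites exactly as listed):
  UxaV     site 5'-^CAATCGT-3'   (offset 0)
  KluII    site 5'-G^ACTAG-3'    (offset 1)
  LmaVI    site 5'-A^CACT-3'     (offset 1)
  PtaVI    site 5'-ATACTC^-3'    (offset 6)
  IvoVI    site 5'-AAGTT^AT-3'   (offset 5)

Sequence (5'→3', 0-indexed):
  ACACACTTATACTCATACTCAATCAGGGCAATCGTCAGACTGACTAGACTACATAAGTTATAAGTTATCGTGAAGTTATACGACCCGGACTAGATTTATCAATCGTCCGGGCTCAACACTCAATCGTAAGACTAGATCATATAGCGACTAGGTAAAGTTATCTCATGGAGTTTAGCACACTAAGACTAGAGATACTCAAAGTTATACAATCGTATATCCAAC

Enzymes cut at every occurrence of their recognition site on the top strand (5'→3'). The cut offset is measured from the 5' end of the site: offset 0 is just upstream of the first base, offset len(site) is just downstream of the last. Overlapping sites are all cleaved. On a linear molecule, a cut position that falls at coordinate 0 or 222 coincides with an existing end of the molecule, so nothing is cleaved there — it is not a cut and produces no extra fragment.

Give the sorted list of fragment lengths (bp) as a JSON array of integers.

Site scan:
  UxaV CAATCGT/0: at [28, 99, 120, 206] ⇒ [28, 99, 120, 206]
  KluII GACTAG/1: at [41, 87, 129, 145, 183] ⇒ [42, 88, 130, 146, 184]
  LmaVI ACACT/1: at [2, 115, 176] ⇒ [3, 116, 177]
  PtaVI ATACTC/6: at [8, 14, 191] ⇒ [14, 20, 197]
  IvoVI AAGTTAT/5: at [54, 61, 72, 154, 198] ⇒ [59, 66, 77, 159, 203]

Pooled cuts: [3, 14, 20, 28, 42, 59, 66, 77, 88, 99, 116, 120, 130, 146, 159, 177, 184, 197, 203, 206]

Fragments:
  [0,3): 3 bp
  [3,14): 11 bp
  [14,20): 6 bp
  [20,28): 8 bp
  [28,42): 14 bp
  [42,59): 17 bp
  [59,66): 7 bp
  [66,77): 11 bp
  [77,88): 11 bp
  [88,99): 11 bp
  [99,116): 17 bp
  [116,120): 4 bp
  [120,130): 10 bp
  [130,146): 16 bp
  [146,159): 13 bp
  [159,177): 18 bp
  [177,184): 7 bp
  [184,197): 13 bp
  [197,203): 6 bp
  [203,206): 3 bp
  [206,222): 16 bp

[3,3,4,6,6,7,7,8,10,11,11,11,11,13,13,14,16,16,17,17,18]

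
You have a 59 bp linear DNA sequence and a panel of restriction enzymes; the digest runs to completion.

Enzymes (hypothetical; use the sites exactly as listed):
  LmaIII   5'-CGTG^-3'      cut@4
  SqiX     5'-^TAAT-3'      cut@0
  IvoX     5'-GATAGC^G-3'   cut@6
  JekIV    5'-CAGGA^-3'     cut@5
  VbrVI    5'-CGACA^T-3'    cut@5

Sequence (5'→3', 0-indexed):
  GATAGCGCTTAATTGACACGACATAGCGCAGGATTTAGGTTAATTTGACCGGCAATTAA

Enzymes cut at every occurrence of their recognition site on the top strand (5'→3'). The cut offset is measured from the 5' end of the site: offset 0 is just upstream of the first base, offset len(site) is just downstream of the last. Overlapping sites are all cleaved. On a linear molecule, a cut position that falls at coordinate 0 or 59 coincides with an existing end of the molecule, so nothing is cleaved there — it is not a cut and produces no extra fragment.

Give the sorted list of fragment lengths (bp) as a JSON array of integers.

Per-enzyme occurrences:
  LmaIII (CGTG, off=4): no sites
  SqiX TAAT/0: at [9, 40] ⇒ [9, 40]
  IvoX GATAGCG/6: at [0] ⇒ [6]
  JekIV CAGGA/5: at [28] ⇒ [33]
  VbrVI CGACAT/5: at [18] ⇒ [23]

All cut coordinates (distinct, sorted): [6, 9, 23, 33, 40]

Fragments:
  [0,6): 6 bp
  [6,9): 3 bp
  [9,23): 14 bp
  [23,33): 10 bp
  [33,40): 7 bp
  [40,59): 19 bp

[3,6,7,10,14,19]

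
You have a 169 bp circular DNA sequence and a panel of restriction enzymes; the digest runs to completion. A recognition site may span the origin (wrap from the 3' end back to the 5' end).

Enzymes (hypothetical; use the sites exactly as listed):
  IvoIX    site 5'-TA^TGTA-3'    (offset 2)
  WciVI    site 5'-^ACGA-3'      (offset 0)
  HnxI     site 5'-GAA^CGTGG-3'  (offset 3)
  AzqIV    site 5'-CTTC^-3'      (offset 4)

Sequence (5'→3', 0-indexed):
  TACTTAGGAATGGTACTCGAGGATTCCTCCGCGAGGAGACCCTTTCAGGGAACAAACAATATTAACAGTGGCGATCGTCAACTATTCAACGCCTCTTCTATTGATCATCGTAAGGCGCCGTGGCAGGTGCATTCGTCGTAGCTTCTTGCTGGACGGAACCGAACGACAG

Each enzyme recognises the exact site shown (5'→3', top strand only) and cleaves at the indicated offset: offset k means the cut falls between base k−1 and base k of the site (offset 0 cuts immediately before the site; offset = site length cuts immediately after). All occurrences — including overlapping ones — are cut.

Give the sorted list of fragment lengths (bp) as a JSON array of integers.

[17,47,105]

Site scan:
  IvoIX (TATGTA, off=2): no sites
  WciVI ACGA/0: at [162] ⇒ [162]
  HnxI (GAACGTGG, off=3): no sites
  AzqIV CTTC/4: at [94, 141] ⇒ [98, 145]

All cut coordinates (distinct, sorted): [98, 145, 162]

Fragments:
  98→145: 47 bp
  145→162: 17 bp
  162→98 (wrap): 169-162+98 = 105 bp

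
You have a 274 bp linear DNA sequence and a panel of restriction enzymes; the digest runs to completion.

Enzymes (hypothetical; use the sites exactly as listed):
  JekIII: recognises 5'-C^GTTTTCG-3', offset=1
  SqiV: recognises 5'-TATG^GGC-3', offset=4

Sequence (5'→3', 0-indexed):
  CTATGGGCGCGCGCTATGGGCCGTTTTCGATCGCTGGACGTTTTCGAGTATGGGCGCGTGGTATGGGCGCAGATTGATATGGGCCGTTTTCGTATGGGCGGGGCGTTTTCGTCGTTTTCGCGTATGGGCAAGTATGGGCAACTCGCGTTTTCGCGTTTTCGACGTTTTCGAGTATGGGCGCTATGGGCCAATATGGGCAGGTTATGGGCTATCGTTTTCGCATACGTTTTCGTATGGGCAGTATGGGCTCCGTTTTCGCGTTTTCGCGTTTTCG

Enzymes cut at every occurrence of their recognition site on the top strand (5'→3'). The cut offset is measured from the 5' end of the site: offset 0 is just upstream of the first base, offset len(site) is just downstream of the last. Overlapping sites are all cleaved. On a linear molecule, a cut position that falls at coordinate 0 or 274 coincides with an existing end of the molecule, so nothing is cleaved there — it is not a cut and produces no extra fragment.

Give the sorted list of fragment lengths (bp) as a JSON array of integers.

[4,4,5,6,7,7,8,8,8,8,9,9,9,9,10,10,10,11,11,11,12,13,13,13,13,13,16,17]

Scan for sites:
  JekIII (CGTTTTCG, off=1): starts [21, 38, 84, 103, 112, 145, 153, 162, 212, 224, 250, 258, 266] → cuts [22, 39, 85, 104, 113, 146, 154, 163, 213, 225, 251, 259, 267]
  SqiV (TATGGGC, off=4): starts [1, 14, 48, 61, 77, 92, 122, 132, 172, 181, 191, 202, 232, 241] → cuts [5, 18, 52, 65, 81, 96, 126, 136, 176, 185, 195, 206, 236, 245]

All cut coordinates (distinct, sorted): [5, 18, 22, 39, 52, 65, 81, 85, 96, 104, 113, 126, 136, 146, 154, 163, 176, 185, 195, 206, 213, 225, 236, 245, 251, 259, 267]

Fragment lengths:
  [0,5): 5 bp
  [5,18): 13 bp
  [18,22): 4 bp
  [22,39): 17 bp
  [39,52): 13 bp
  [52,65): 13 bp
  [65,81): 16 bp
  [81,85): 4 bp
  [85,96): 11 bp
  [96,104): 8 bp
  [104,113): 9 bp
  [113,126): 13 bp
  [126,136): 10 bp
  [136,146): 10 bp
  [146,154): 8 bp
  [154,163): 9 bp
  [163,176): 13 bp
  [176,185): 9 bp
  [185,195): 10 bp
  [195,206): 11 bp
  [206,213): 7 bp
  [213,225): 12 bp
  [225,236): 11 bp
  [236,245): 9 bp
  [245,251): 6 bp
  [251,259): 8 bp
  [259,267): 8 bp
  [267,274): 7 bp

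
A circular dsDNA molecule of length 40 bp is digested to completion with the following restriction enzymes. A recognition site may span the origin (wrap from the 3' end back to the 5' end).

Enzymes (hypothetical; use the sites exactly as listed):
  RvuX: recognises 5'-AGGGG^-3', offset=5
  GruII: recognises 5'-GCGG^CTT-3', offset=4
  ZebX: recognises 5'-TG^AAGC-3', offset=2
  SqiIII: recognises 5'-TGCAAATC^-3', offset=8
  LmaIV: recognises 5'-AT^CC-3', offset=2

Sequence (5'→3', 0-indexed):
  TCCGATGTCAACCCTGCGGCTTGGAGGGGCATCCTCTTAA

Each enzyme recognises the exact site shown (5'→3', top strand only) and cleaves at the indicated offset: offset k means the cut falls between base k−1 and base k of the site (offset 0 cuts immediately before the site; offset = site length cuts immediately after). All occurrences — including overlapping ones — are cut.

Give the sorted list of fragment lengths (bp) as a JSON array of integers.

Scan for sites:
  RvuX (AGGGG, off=5): starts [24] → cuts [29]
  GruII (GCGGCTT, off=4): starts [15] → cuts [19]
  ZebX (TGAAGC, off=2): no sites
  SqiIII (TGCAAATC, off=8): no sites
  LmaIV (ATCC, off=2): starts [30, 39] → cuts [1, 32]

All cut coordinates (distinct, sorted): [1, 19, 29, 32]

Fragment lengths:
  1→19: 18 bp
  19→29: 10 bp
  29→32: 3 bp
  32→1 (wrap): 40-32+1 = 9 bp

[3,9,10,18]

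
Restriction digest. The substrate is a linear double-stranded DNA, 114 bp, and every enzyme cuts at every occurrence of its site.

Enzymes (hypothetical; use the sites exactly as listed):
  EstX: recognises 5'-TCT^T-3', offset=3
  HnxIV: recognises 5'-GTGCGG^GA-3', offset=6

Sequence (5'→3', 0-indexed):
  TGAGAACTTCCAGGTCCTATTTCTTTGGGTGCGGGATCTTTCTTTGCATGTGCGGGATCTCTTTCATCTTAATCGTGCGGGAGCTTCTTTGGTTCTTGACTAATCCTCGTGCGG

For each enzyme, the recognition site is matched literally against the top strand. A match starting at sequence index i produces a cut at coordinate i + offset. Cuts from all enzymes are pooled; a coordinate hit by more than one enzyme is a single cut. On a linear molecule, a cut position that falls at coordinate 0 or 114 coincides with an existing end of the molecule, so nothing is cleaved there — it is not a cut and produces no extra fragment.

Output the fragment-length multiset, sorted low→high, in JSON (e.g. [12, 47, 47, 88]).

[4,5,7,7,8,8,10,11,12,18,24]

Site scan:
  EstX (TCTT, off=3): starts [21, 36, 40, 59, 66, 85, 93] → cuts [24, 39, 43, 62, 69, 88, 96]
  HnxIV (GTGCGGGA, off=6): starts [28, 49, 74] → cuts [34, 55, 80]

Pooled cuts: [24, 34, 39, 43, 55, 62, 69, 80, 88, 96]

Fragments:
  [0,24): 24 bp
  [24,34): 10 bp
  [34,39): 5 bp
  [39,43): 4 bp
  [43,55): 12 bp
  [55,62): 7 bp
  [62,69): 7 bp
  [69,80): 11 bp
  [80,88): 8 bp
  [88,96): 8 bp
  [96,114): 18 bp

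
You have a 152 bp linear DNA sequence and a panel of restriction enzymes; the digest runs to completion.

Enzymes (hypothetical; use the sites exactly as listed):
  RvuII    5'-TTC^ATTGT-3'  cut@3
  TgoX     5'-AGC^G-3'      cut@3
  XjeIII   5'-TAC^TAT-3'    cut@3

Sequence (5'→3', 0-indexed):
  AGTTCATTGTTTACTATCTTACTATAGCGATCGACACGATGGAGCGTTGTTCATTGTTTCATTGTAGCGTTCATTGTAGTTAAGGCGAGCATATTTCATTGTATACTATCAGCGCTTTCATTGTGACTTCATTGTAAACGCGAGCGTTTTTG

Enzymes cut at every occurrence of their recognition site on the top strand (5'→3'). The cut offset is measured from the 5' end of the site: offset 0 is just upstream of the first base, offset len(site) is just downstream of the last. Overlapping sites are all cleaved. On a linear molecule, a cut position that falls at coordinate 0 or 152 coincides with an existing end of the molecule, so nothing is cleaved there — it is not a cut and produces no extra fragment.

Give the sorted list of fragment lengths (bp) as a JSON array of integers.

[4,5,6,6,7,7,7,8,8,8,9,9,11,15,17,25]

Site scan:
  RvuII TTCATTGT/3: at [2, 49, 57, 69, 94, 116, 127] ⇒ [5, 52, 60, 72, 97, 119, 130]
  TgoX AGCG/3: at [25, 42, 65, 110, 142] ⇒ [28, 45, 68, 113, 145]
  XjeIII TACTAT/3: at [11, 19, 103] ⇒ [14, 22, 106]

Pooled cuts: [5, 14, 22, 28, 45, 52, 60, 68, 72, 97, 106, 113, 119, 130, 145]

Fragments:
  [0,5): 5 bp
  [5,14): 9 bp
  [14,22): 8 bp
  [22,28): 6 bp
  [28,45): 17 bp
  [45,52): 7 bp
  [52,60): 8 bp
  [60,68): 8 bp
  [68,72): 4 bp
  [72,97): 25 bp
  [97,106): 9 bp
  [106,113): 7 bp
  [113,119): 6 bp
  [119,130): 11 bp
  [130,145): 15 bp
  [145,152): 7 bp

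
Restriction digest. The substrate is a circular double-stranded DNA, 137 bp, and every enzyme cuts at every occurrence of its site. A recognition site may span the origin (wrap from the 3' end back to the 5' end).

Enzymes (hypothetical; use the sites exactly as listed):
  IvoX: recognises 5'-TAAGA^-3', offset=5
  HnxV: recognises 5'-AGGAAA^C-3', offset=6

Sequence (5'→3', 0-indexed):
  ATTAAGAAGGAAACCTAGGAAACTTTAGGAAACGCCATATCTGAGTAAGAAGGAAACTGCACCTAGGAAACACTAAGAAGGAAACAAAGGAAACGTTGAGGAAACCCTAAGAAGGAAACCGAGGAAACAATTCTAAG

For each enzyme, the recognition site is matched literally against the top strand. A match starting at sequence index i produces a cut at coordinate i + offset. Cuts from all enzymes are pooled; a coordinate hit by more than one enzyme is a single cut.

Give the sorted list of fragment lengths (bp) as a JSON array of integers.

[6,6,6,6,6,8,8,9,9,9,10,11,11,14,18]

Scan for sites:
  IvoX (TAAGA, off=5): starts [2, 45, 73, 107, 133] → cuts [1, 7, 50, 78, 112]
  HnxV (AGGAAAC, off=6): starts [7, 16, 26, 50, 64, 78, 87, 98, 112, 121] → cuts [13, 22, 32, 56, 70, 84, 93, 104, 118, 127]

Pooled cuts: [1, 7, 13, 22, 32, 50, 56, 70, 78, 84, 93, 104, 112, 118, 127]

Fragments:
  1→7: 6 bp
  7→13: 6 bp
  13→22: 9 bp
  22→32: 10 bp
  32→50: 18 bp
  50→56: 6 bp
  56→70: 14 bp
  70→78: 8 bp
  78→84: 6 bp
  84→93: 9 bp
  93→104: 11 bp
  104→112: 8 bp
  112→118: 6 bp
  118→127: 9 bp
  127→1 (wrap): 137-127+1 = 11 bp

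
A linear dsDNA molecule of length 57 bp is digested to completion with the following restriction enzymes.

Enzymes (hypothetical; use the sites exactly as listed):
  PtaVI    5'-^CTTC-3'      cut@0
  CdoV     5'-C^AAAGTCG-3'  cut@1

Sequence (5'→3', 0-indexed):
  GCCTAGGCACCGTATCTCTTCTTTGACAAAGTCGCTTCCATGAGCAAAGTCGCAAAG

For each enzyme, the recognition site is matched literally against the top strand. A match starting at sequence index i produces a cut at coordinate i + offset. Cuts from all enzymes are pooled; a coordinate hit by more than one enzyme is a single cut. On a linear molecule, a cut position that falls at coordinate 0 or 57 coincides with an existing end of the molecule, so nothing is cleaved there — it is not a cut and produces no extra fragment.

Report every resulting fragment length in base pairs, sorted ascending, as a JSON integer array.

Per-enzyme occurrences:
  PtaVI (CTTC, off=0): starts [17, 34] → cuts [17, 34]
  CdoV (CAAAGTCG, off=1): starts [26, 44] → cuts [27, 45]

Pooled cuts: [17, 27, 34, 45]

Fragment lengths:
  [0,17): 17 bp
  [17,27): 10 bp
  [27,34): 7 bp
  [34,45): 11 bp
  [45,57): 12 bp

[7,10,11,12,17]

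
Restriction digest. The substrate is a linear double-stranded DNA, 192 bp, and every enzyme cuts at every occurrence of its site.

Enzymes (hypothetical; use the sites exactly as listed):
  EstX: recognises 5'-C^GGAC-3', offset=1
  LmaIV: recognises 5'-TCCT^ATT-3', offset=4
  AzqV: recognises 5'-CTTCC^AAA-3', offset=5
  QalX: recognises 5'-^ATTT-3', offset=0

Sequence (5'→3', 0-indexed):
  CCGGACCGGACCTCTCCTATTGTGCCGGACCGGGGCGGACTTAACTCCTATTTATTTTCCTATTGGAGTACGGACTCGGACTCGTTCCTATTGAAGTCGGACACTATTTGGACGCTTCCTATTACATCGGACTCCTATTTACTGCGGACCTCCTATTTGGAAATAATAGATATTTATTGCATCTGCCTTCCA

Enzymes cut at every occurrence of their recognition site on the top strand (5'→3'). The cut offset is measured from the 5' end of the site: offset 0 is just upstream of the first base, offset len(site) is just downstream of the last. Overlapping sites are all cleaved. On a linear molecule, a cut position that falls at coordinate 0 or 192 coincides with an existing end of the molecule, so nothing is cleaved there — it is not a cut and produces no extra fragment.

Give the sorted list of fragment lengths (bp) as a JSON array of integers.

Site scan:
  EstX CGGAC/1: at [1, 6, 25, 35, 70, 76, 97, 127, 144] ⇒ [2, 7, 26, 36, 71, 77, 98, 128, 145]
  LmaIV TCCTATT/4: at [14, 45, 57, 85, 116, 132, 150] ⇒ [18, 49, 61, 89, 120, 136, 154]
  AzqV (CTTCCAAA, off=5): no sites
  QalX ATTT/0: at [49, 53, 105, 136, 154, 171] ⇒ [49, 53, 105, 136, 154, 171]

Pooled cuts: [2, 7, 18, 26, 36, 49, 53, 61, 71, 77, 89, 98, 105, 120, 128, 136, 145, 154, 171]

Fragments:
  [0,2): 2 bp
  [2,7): 5 bp
  [7,18): 11 bp
  [18,26): 8 bp
  [26,36): 10 bp
  [36,49): 13 bp
  [49,53): 4 bp
  [53,61): 8 bp
  [61,71): 10 bp
  [71,77): 6 bp
  [77,89): 12 bp
  [89,98): 9 bp
  [98,105): 7 bp
  [105,120): 15 bp
  [120,128): 8 bp
  [128,136): 8 bp
  [136,145): 9 bp
  [145,154): 9 bp
  [154,171): 17 bp
  [171,192): 21 bp

[2,4,5,6,7,8,8,8,8,9,9,9,10,10,11,12,13,15,17,21]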